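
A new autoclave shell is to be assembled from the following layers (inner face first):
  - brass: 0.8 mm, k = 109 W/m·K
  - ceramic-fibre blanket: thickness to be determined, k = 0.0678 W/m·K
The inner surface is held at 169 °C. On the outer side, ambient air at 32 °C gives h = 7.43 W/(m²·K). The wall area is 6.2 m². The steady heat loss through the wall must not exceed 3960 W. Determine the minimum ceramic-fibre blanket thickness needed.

Using the resistance-network approach (series):
R_brass = L/(kA) = 0.0008/(109×6.2) = 1.184×10^-6 K/W
R_outer film = 1/(h_o·A) = 1/(7.43×6.2) = 0.02171 K/W
Sum of the known resistances R_other = 0.02171 K/W
Required total resistance R_tot = ΔT/Q_allow = 137/3960 = 0.0346 K/W
R_ceramic-fibre blanket = R_tot − R_other = 0.01289 K/W
L = R·k·A = 0.01289×0.0678×6.2

L ≈ 5.42 mm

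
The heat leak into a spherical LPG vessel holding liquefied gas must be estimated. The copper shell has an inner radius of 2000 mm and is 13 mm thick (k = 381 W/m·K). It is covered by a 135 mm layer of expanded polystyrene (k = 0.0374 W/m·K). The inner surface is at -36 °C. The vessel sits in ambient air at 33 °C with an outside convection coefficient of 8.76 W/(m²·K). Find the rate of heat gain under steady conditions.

Q ≈ 1010 W

Each spherical layer contributes R = (1/r_i − 1/r_o)/(4πk):
R_copper shell = (1/2 − 1/2.013)/(4π×381) = 6.744×10^-7 K/W
R_expanded polystyrene = (1/2.013 − 1/2.148)/(4π×0.0374) = 0.06643 K/W
R_outer film = 1/(h·4πr_o²) = 1/(8.76×4π×2.148²) = 0.001969 K/W
R_total = 0.0684 K/W
Q = ΔT/R_total = 69/0.0684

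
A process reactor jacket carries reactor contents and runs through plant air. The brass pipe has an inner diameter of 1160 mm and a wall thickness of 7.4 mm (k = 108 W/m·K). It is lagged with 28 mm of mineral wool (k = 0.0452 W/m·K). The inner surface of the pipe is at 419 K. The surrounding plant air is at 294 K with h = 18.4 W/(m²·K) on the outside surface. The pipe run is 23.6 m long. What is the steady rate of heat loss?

Radial resistances (cylindrical: R_cond = ln(r_o/r_i)/(2πkL), R_conv = 1/(h·2πrL)):
R_brass pipe wall = ln(587.4/580)/(2π×108×23.6) = 7.916×10^-7 K/W
R_mineral wool = ln(615.4/587.4)/(2π×0.0452×23.6) = 0.006948 K/W
R_outer film = 1/(h_o·2πr_oL) = 1/(18.4×2π×0.6154×23.6) = 5.956×10^-4 K/W
R_total = 0.007544 K/W
Q = ΔT/R_total = 125/0.007544

Q ≈ 16600 W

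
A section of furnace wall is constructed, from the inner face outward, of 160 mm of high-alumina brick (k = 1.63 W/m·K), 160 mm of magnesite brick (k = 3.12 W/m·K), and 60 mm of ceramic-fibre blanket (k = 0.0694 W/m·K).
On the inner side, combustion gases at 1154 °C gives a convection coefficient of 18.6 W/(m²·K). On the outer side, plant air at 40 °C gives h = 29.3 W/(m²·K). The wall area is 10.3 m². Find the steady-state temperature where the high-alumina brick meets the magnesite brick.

Series thermal resistances:
R_inner film = 1/(h_i·A) = 1/(18.6×10.3) = 0.00522 K/W
R_high-alumina brick = L/(kA) = 0.16/(1.63×10.3) = 0.00953 K/W
R_magnesite brick = L/(kA) = 0.16/(3.12×10.3) = 0.004979 K/W
R_ceramic-fibre blanket = L/(kA) = 0.06/(0.0694×10.3) = 0.08394 K/W
R_outer film = 1/(h_o·A) = 1/(29.3×10.3) = 0.003314 K/W
R_total = 0.107 K/W;  Q = ΔT/R_total = 1114/0.107 = 10410 W
T_interface = T_inner − Q·ΣR(inner→interface) = 1154 − 10400×0.01475

T ≈ 1000 °C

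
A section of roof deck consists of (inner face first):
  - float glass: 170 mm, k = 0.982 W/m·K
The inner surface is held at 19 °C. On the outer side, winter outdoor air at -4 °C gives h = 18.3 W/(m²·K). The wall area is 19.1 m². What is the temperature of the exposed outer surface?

T ≈ 1.52 °C

Model the wall as resistances in series:
R_float glass = L/(kA) = 0.17/(0.982×19.1) = 0.009064 K/W
R_outer film = 1/(h_o·A) = 1/(18.3×19.1) = 0.002861 K/W
R_total = 0.01192 K/W;  Q = ΔT/R_total = 23/0.01192 = 1929 W
T_interface = T_inner − Q·ΣR(inner→interface) = 19 − 1930×0.009064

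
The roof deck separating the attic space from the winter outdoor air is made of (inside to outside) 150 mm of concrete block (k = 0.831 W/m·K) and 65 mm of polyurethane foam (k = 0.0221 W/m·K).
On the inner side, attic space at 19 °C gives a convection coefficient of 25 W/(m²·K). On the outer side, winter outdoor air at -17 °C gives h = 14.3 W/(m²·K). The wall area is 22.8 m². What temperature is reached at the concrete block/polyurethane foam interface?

T ≈ 16.5 °C

Thermal resistances in series:
R_inner film = 1/(h_i·A) = 1/(25×22.8) = 0.001754 K/W
R_concrete block = L/(kA) = 0.15/(0.831×22.8) = 0.007917 K/W
R_polyurethane foam = L/(kA) = 0.065/(0.0221×22.8) = 0.129 K/W
R_outer film = 1/(h_o·A) = 1/(14.3×22.8) = 0.003067 K/W
R_total = 0.1417 K/W;  Q = ΔT/R_total = 36/0.1417 = 254 W
T_interface = T_inner − Q·ΣR(inner→interface) = 19 − 254×0.009671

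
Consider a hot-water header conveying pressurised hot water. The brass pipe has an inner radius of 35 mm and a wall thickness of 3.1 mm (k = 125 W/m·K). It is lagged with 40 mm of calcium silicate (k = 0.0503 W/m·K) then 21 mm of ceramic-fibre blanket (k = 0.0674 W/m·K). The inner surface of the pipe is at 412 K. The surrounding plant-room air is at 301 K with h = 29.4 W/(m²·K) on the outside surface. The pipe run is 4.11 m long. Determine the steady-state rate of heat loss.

For a radial system each layer contributes R = ln(r_out/r_in)/(2πkL); films add R = 1/(hA).
R_brass pipe wall = ln(38.1/35)/(2π×125×4.11) = 2.629×10^-5 K/W
R_calcium silicate = ln(78.1/38.1)/(2π×0.0503×4.11) = 0.5526 K/W
R_ceramic-fibre blanket = ln(99.1/78.1)/(2π×0.0674×4.11) = 0.1368 K/W
R_outer film = 1/(h_o·2πr_oL) = 1/(29.4×2π×0.0991×4.11) = 0.01329 K/W
R_total = 0.7027 K/W
Q = ΔT/R_total = 111/0.7027

Q ≈ 158 W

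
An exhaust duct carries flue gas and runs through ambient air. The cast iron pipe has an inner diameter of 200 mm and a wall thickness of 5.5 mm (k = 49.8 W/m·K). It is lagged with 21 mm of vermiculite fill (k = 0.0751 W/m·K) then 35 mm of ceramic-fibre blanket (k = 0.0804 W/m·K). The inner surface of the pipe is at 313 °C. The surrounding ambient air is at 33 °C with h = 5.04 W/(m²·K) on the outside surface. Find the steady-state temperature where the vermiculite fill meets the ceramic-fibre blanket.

Per-layer cylindrical resistances, series-summed:
R_cast iron pipe wall = ln(105.5/100)/(2π×49.8×1) = 1.711×10^-4 K/W
R_vermiculite fill = ln(126.5/105.5)/(2π×0.0751×1) = 0.3847 K/W
R_ceramic-fibre blanket = ln(161.5/126.5)/(2π×0.0804×1) = 0.4835 K/W
R_outer film = 1/(h_o·2πr_oL) = 1/(5.04×2π×0.1615×1) = 0.1955 K/W
R_total = 1.064 K/W
Q = ΔT/R_total = 280/1.064
Q = 263 W/m
T_interface = T_inner − Q·ΣR(inner→interface) = 313 − 263×0.3849

T ≈ 212 °C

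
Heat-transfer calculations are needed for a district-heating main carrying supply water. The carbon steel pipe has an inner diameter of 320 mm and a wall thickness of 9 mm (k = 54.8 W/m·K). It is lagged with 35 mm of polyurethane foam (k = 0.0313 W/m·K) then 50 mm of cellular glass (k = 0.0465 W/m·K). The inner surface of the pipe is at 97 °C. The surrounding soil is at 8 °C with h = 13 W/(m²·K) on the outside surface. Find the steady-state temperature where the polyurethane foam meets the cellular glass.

Per-layer cylindrical resistances, series-summed:
R_carbon steel pipe wall = ln(169/160)/(2π×54.8×1) = 1.589×10^-4 K/W
R_polyurethane foam = ln(204/169)/(2π×0.0313×1) = 0.9571 K/W
R_cellular glass = ln(254/204)/(2π×0.0465×1) = 0.7503 K/W
R_outer film = 1/(h_o·2πr_oL) = 1/(13×2π×0.254×1) = 0.0482 K/W
R_total = 1.756 K/W
Q = ΔT/R_total = 89/1.756
Q = 50.7 W/m
T_interface = T_inner − Q·ΣR(inner→interface) = 97 − 50.7×0.9572

T ≈ 48.5 °C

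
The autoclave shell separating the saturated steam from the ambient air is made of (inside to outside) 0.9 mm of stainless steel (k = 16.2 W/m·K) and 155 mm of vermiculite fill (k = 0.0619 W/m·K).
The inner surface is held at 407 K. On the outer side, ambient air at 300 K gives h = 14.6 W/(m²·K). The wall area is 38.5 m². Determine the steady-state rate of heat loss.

Thermal resistances in series:
R_stainless steel = L/(kA) = 0.0009/(16.2×38.5) = 1.443×10^-6 K/W
R_vermiculite fill = L/(kA) = 0.155/(0.0619×38.5) = 0.06504 K/W
R_outer film = 1/(h_o·A) = 1/(14.6×38.5) = 0.001779 K/W
R_total = 0.06682 K/W
Q = ΔT / R_total = 107 / 0.06682

Q ≈ 1600 W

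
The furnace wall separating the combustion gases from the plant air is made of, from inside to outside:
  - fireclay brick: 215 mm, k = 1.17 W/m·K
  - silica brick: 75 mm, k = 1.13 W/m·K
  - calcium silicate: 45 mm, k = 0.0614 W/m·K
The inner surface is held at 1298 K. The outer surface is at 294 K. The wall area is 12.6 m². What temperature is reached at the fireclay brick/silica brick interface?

Treating each layer as a thermal resistance in series:
R_fireclay brick = L/(kA) = 0.215/(1.17×12.6) = 0.01458 K/W
R_silica brick = L/(kA) = 0.075/(1.13×12.6) = 0.005268 K/W
R_calcium silicate = L/(kA) = 0.045/(0.0614×12.6) = 0.05817 K/W
R_total = 0.07802 K/W;  Q = ΔT/R_total = 1004/0.07802 = 12870 W
T_interface = T_inner − Q·ΣR(inner→interface) = 1298 − 12900×0.01458

T ≈ 1110 K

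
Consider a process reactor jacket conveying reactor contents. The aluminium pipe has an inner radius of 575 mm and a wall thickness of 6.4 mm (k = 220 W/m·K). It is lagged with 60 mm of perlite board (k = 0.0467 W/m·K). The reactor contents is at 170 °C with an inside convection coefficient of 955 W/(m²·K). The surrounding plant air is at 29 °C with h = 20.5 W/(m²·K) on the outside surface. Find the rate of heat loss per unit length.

q′ ≈ 406 W/m

Per-layer cylindrical resistances, series-summed:
R_inner film = 1/(h_i·2πr₁L) = 1/(955×2π×0.575×1) = 2.898×10^-4 K/W
R_aluminium pipe wall = ln(581.4/575)/(2π×220×1) = 8.008×10^-6 K/W
R_perlite board = ln(641.4/581.4)/(2π×0.0467×1) = 0.3347 K/W
R_outer film = 1/(h_o·2πr_oL) = 1/(20.5×2π×0.6414×1) = 0.0121 K/W
R_total = 0.3471 K/W
Q = ΔT/R_total = 141/0.3471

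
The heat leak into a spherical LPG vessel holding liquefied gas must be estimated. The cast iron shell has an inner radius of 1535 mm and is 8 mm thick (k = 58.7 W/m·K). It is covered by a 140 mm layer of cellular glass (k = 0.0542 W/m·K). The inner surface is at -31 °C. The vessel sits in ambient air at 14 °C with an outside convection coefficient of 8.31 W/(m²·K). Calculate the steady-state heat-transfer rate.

Radial (spherical) resistances in series:
R_cast iron shell = (1/1.535 − 1/1.543)/(4π×58.7) = 4.579×10^-6 K/W
R_cellular glass = (1/1.543 − 1/1.683)/(4π×0.0542) = 0.07915 K/W
R_outer film = 1/(h·4πr_o²) = 1/(8.31×4π×1.683²) = 0.003381 K/W
R_total = 0.08254 K/W
Q = ΔT/R_total = 45/0.08254

Q ≈ 545 W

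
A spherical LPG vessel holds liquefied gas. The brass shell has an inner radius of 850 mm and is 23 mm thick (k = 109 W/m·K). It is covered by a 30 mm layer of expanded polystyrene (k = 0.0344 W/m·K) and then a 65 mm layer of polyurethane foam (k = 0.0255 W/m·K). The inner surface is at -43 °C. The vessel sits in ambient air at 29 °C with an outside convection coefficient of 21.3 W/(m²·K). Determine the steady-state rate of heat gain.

For a spherical shell R = (1/r₁ − 1/r₂)/(4πk); film R = 1/(h·4πr²). In series:
R_brass shell = (1/0.85 − 1/0.873)/(4π×109) = 2.263×10^-5 K/W
R_expanded polystyrene = (1/0.873 − 1/0.903)/(4π×0.0344) = 0.08803 K/W
R_polyurethane foam = (1/0.903 − 1/0.968)/(4π×0.0255) = 0.2321 K/W
R_outer film = 1/(h·4πr_o²) = 1/(21.3×4π×0.968²) = 0.003987 K/W
R_total = 0.3241 K/W
Q = ΔT/R_total = 72/0.3241

Q ≈ 222 W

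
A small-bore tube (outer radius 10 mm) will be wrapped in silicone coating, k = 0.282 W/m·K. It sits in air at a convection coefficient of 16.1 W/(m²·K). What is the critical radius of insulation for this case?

r_cr ≈ 17.5 mm

For a cylinder r_cr = k/h = 0.282/16.1
r_cr = 17.5 mm; since the bare radius (10 mm) is below r_cr, adding a thin layer of insulation will *increase* heat loss.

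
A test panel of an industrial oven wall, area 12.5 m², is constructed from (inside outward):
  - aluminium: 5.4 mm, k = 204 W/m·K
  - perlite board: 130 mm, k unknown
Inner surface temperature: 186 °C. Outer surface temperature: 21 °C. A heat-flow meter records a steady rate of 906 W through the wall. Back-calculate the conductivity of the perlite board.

Model the wall as resistances in series:
R_aluminium = L/(kA) = 0.0054/(204×12.5) = 2.118×10^-6 K/W
Sum of known resistances R_other = 2.118×10^-6 K/W
Total R = ΔT/Q = 165/906 = 0.1821 K/W
R_perlite board = R_total − R_other = 0.1821 K/W
k = L/(R·A) = 0.13/(0.1821×12.5)

k ≈ 0.0571 W/(m·K)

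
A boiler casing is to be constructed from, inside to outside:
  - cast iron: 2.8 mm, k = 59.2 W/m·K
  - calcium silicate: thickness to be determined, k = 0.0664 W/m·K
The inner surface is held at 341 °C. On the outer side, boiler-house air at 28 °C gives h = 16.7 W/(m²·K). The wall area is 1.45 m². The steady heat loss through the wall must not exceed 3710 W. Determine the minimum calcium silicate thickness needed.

Thermal resistances in series:
R_cast iron = L/(kA) = 0.0028/(59.2×1.45) = 3.262×10^-5 K/W
R_outer film = 1/(h_o·A) = 1/(16.7×1.45) = 0.0413 K/W
Sum of the known resistances R_other = 0.04133 K/W
Required total resistance R_tot = ΔT/Q_allow = 313/3710 = 0.08437 K/W
R_calcium silicate = R_tot − R_other = 0.04304 K/W
L = R·k·A = 0.04304×0.0664×1.45

L ≈ 4.14 mm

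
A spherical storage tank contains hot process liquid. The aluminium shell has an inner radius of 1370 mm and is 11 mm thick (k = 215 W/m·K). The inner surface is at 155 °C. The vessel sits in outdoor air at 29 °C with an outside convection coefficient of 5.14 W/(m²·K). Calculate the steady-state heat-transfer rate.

Q ≈ 15500 W

Radial (spherical) resistances in series:
R_aluminium shell = (1/1.37 − 1/1.381)/(4π×215) = 2.152×10^-6 K/W
R_outer film = 1/(h·4πr_o²) = 1/(5.14×4π×1.381²) = 0.008118 K/W
R_total = 0.00812 K/W
Q = ΔT/R_total = 126/0.00812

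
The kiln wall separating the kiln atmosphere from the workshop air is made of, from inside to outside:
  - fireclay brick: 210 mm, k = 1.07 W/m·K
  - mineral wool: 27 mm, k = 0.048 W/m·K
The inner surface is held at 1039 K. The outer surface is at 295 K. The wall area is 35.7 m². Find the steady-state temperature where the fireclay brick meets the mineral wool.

T ≈ 847 K

Model the wall as resistances in series:
R_fireclay brick = L/(kA) = 0.21/(1.07×35.7) = 0.005498 K/W
R_mineral wool = L/(kA) = 0.027/(0.048×35.7) = 0.01576 K/W
R_total = 0.02125 K/W;  Q = ΔT/R_total = 744/0.02125 = 35010 W
T_interface = T_inner − Q·ΣR(inner→interface) = 1039 − 35000×0.005498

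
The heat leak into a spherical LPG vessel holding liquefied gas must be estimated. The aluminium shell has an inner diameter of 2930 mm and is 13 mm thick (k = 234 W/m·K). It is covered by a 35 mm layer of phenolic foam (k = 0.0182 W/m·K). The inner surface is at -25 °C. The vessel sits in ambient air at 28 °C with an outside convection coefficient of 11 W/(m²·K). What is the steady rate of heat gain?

Radial (spherical) resistances in series:
R_aluminium shell = (1/1.465 − 1/1.478)/(4π×234) = 2.042×10^-6 K/W
R_phenolic foam = (1/1.478 − 1/1.513)/(4π×0.0182) = 0.06843 K/W
R_outer film = 1/(h·4πr_o²) = 1/(11×4π×1.513²) = 0.00316 K/W
R_total = 0.0716 K/W
Q = ΔT/R_total = 53/0.0716

Q ≈ 740 W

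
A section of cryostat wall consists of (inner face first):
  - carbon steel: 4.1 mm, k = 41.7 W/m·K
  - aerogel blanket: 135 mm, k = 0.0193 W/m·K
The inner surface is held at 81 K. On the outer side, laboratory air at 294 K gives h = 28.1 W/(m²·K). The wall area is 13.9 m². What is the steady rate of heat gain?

Using the resistance-network approach (series):
R_carbon steel = L/(kA) = 0.0041/(41.7×13.9) = 7.073×10^-6 K/W
R_aerogel blanket = L/(kA) = 0.135/(0.0193×13.9) = 0.5032 K/W
R_outer film = 1/(h_o·A) = 1/(28.1×13.9) = 0.00256 K/W
R_total = 0.5058 K/W
Q = ΔT / R_total = 213 / 0.5058

Q ≈ 421 W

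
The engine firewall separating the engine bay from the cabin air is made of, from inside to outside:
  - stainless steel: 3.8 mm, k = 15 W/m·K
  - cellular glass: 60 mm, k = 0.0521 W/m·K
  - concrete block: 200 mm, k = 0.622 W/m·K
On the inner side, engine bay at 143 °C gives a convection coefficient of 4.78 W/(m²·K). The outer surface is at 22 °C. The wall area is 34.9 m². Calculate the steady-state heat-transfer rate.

Thermal resistances in series:
R_inner film = 1/(h_i·A) = 1/(4.78×34.9) = 0.005994 K/W
R_stainless steel = L/(kA) = 0.0038/(15×34.9) = 7.259×10^-6 K/W
R_cellular glass = L/(kA) = 0.06/(0.0521×34.9) = 0.033 K/W
R_concrete block = L/(kA) = 0.2/(0.622×34.9) = 0.009213 K/W
R_total = 0.04821 K/W
Q = ΔT / R_total = 121 / 0.04821

Q ≈ 2510 W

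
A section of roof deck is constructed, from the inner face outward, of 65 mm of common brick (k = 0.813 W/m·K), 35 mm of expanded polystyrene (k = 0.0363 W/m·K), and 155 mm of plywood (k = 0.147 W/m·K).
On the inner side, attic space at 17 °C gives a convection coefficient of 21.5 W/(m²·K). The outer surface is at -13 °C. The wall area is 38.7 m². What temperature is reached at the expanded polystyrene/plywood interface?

Treating each layer as a thermal resistance in series:
R_inner film = 1/(h_i·A) = 1/(21.5×38.7) = 0.001202 K/W
R_common brick = L/(kA) = 0.065/(0.813×38.7) = 0.002066 K/W
R_expanded polystyrene = L/(kA) = 0.035/(0.0363×38.7) = 0.02491 K/W
R_plywood = L/(kA) = 0.155/(0.147×38.7) = 0.02725 K/W
R_total = 0.05543 K/W;  Q = ΔT/R_total = 30/0.05543 = 541.2 W
T_interface = T_inner − Q·ΣR(inner→interface) = 17 − 541×0.02818

T ≈ 1.75 °C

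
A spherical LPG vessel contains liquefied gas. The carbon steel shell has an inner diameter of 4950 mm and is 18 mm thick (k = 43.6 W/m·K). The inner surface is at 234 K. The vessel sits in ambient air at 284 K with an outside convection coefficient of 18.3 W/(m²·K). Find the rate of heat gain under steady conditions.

Each spherical layer contributes R = (1/r_i − 1/r_o)/(4πk):
R_carbon steel shell = (1/2.475 − 1/2.493)/(4π×43.6) = 5.324×10^-6 K/W
R_outer film = 1/(h·4πr_o²) = 1/(18.3×4π×2.493²) = 6.997×10^-4 K/W
R_total = 7.05×10^-4 K/W
Q = ΔT/R_total = 50/7.05×10^-4

Q ≈ 70900 W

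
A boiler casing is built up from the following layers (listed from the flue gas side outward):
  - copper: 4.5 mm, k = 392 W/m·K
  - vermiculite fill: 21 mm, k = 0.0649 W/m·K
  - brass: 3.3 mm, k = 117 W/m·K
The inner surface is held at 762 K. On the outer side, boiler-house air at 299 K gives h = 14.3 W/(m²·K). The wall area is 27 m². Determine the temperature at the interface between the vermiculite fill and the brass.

T ≈ 381 K

Model the wall as resistances in series:
R_copper = L/(kA) = 0.0045/(392×27) = 4.252×10^-7 K/W
R_vermiculite fill = L/(kA) = 0.021/(0.0649×27) = 0.01198 K/W
R_brass = L/(kA) = 0.0033/(117×27) = 1.045×10^-6 K/W
R_outer film = 1/(h_o·A) = 1/(14.3×27) = 0.00259 K/W
R_total = 0.01458 K/W;  Q = ΔT/R_total = 463/0.01458 = 31770 W
T_interface = T_inner − Q·ΣR(inner→interface) = 762 − 31800×0.01198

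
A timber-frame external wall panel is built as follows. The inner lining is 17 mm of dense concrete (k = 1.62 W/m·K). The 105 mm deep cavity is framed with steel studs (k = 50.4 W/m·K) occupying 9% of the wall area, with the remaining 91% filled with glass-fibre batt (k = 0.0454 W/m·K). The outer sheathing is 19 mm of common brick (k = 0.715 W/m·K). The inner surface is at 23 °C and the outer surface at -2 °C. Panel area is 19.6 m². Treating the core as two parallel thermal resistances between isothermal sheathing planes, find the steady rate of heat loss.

Sheathing layers in series; stud and cavity paths in parallel between them.
R_inner = 0.017/(1.62×19.6) = 5.354×10^-4 K/W
R_stud  = 0.105/(50.4×0.09×19.6) = 0.001181 K/W
R_cav   = 0.105/(0.0454×0.91×19.6) = 0.1297 K/W
1/R_core = 1/R_stud + 1/R_cav → R_core = 0.00117 K/W
R_outer = 0.019/(0.715×19.6) = 0.001356 K/W
R_total = 0.003062 K/W
Q = ΔT/R_total = 25/0.003062

Q ≈ 8170 W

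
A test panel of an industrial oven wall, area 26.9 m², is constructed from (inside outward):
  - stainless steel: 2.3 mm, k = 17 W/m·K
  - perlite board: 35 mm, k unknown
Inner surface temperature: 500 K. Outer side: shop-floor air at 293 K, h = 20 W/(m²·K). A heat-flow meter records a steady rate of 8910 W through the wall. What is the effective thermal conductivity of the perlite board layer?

Series thermal resistances:
R_stainless steel = L/(kA) = 0.0023/(17×26.9) = 5.03×10^-6 K/W
R_outer film = 1/(h_o·A) = 1/(20×26.9) = 0.001859 K/W
Sum of known resistances R_other = 0.001864 K/W
Total R = ΔT/Q = 207/8910 = 0.02323 K/W
R_perlite board = R_total − R_other = 0.02137 K/W
k = L/(R·A) = 0.035/(0.02137×26.9)

k ≈ 0.0609 W/(m·K)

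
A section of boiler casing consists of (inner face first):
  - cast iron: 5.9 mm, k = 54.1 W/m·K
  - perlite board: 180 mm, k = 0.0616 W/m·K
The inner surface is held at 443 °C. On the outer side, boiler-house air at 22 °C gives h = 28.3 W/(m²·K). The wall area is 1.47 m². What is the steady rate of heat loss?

Q ≈ 209 W

Using the resistance-network approach (series):
R_cast iron = L/(kA) = 0.0059/(54.1×1.47) = 7.419×10^-5 K/W
R_perlite board = L/(kA) = 0.18/(0.0616×1.47) = 1.988 K/W
R_outer film = 1/(h_o·A) = 1/(28.3×1.47) = 0.02404 K/W
R_total = 2.012 K/W
Q = ΔT / R_total = 421 / 2.012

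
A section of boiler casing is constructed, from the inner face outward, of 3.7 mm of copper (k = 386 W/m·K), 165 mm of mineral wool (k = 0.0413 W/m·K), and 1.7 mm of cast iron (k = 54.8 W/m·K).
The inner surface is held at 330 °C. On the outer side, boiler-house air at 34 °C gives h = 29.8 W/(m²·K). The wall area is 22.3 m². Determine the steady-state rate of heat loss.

Q ≈ 1640 W

Model the wall as resistances in series:
R_copper = L/(kA) = 0.0037/(386×22.3) = 4.298×10^-7 K/W
R_mineral wool = L/(kA) = 0.165/(0.0413×22.3) = 0.1792 K/W
R_cast iron = L/(kA) = 0.0017/(54.8×22.3) = 1.391×10^-6 K/W
R_outer film = 1/(h_o·A) = 1/(29.8×22.3) = 0.001505 K/W
R_total = 0.1807 K/W
Q = ΔT / R_total = 296 / 0.1807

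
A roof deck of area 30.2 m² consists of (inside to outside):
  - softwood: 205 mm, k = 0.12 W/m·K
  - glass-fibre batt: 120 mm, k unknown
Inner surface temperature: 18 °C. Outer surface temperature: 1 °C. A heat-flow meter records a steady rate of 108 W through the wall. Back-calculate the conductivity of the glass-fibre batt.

Model the wall as resistances in series:
R_softwood = L/(kA) = 0.205/(0.12×30.2) = 0.05657 K/W
Sum of known resistances R_other = 0.05657 K/W
Total R = ΔT/Q = 17/108 = 0.1574 K/W
R_glass-fibre batt = R_total − R_other = 0.1008 K/W
k = L/(R·A) = 0.12/(0.1008×30.2)

k ≈ 0.0394 W/(m·K)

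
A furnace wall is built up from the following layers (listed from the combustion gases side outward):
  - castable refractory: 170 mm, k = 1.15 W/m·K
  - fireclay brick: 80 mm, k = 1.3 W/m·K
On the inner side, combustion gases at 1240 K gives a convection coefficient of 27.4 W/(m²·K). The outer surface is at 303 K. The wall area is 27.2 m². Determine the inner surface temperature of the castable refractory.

Model the wall as resistances in series:
R_inner film = 1/(h_i·A) = 1/(27.4×27.2) = 0.001342 K/W
R_castable refractory = L/(kA) = 0.17/(1.15×27.2) = 0.005435 K/W
R_fireclay brick = L/(kA) = 0.08/(1.3×27.2) = 0.002262 K/W
R_total = 0.009039 K/W;  Q = ΔT/R_total = 937/0.009039 = 103700 W
T_interface = T_inner − Q·ΣR(inner→interface) = 1240 − 104000×0.001342

T ≈ 1100 K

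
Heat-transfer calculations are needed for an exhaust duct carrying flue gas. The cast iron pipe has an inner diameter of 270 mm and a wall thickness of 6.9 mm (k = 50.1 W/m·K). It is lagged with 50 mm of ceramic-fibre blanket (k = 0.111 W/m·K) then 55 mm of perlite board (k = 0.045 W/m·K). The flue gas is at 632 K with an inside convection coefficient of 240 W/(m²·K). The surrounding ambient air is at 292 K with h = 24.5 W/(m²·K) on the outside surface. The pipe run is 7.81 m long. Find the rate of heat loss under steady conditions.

Per-layer cylindrical resistances, series-summed:
R_inner film = 1/(h_i·2πr₁L) = 1/(240×2π×0.135×7.81) = 6.29×10^-4 K/W
R_cast iron pipe wall = ln(141.9/135)/(2π×50.1×7.81) = 2.028×10^-5 K/W
R_ceramic-fibre blanket = ln(191.9/141.9)/(2π×0.111×7.81) = 0.05542 K/W
R_perlite board = ln(246.9/191.9)/(2π×0.045×7.81) = 0.1141 K/W
R_outer film = 1/(h_o·2πr_oL) = 1/(24.5×2π×0.2469×7.81) = 0.003369 K/W
R_total = 0.1736 K/W
Q = ΔT/R_total = 340/0.1736

Q ≈ 1960 W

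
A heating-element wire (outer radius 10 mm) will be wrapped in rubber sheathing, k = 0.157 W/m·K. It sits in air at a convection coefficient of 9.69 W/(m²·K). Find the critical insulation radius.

r_cr ≈ 16.2 mm

For a cylinder r_cr = k/h = 0.157/9.69
r_cr = 16.2 mm; since the bare radius (10 mm) is below r_cr, adding a thin layer of insulation will *increase* heat loss.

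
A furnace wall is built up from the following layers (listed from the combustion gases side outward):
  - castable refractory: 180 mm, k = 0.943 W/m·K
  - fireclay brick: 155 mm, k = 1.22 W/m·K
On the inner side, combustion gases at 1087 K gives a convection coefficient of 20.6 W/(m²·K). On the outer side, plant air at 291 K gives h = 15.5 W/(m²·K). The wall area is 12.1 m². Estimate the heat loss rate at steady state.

Q ≈ 22300 W

Treating each layer as a thermal resistance in series:
R_inner film = 1/(h_i·A) = 1/(20.6×12.1) = 0.004012 K/W
R_castable refractory = L/(kA) = 0.18/(0.943×12.1) = 0.01578 K/W
R_fireclay brick = L/(kA) = 0.155/(1.22×12.1) = 0.0105 K/W
R_outer film = 1/(h_o·A) = 1/(15.5×12.1) = 0.005332 K/W
R_total = 0.03562 K/W
Q = ΔT / R_total = 796 / 0.03562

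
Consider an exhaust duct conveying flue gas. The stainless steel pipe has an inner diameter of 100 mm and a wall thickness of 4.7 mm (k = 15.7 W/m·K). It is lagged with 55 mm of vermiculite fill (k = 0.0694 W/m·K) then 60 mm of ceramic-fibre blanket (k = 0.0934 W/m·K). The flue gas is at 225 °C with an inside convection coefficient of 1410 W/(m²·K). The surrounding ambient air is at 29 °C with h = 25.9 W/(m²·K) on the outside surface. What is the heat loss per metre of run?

q′ ≈ 82.4 W/m

For a radial system each layer contributes R = ln(r_out/r_in)/(2πkL); films add R = 1/(hA).
R_inner film = 1/(h_i·2πr₁L) = 1/(1410×2π×0.05×1) = 0.002258 K/W
R_stainless steel pipe wall = ln(54.7/50)/(2π×15.7×1) = 9.107×10^-4 K/W
R_vermiculite fill = ln(109.7/54.7)/(2π×0.0694×1) = 1.596 K/W
R_ceramic-fibre blanket = ln(169.7/109.7)/(2π×0.0934×1) = 0.7434 K/W
R_outer film = 1/(h_o·2πr_oL) = 1/(25.9×2π×0.1697×1) = 0.03621 K/W
R_total = 2.379 K/W
Q = ΔT/R_total = 196/2.379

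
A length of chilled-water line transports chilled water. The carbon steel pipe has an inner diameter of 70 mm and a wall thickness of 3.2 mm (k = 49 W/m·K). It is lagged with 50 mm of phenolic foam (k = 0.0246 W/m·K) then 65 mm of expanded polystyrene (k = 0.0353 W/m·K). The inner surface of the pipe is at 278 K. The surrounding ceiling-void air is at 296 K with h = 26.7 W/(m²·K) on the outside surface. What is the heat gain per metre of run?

Per-layer cylindrical resistances, series-summed:
R_carbon steel pipe wall = ln(38.2/35)/(2π×49×1) = 2.842×10^-4 K/W
R_phenolic foam = ln(88.2/38.2)/(2π×0.0246×1) = 5.414 K/W
R_expanded polystyrene = ln(153.2/88.2)/(2π×0.0353×1) = 2.489 K/W
R_outer film = 1/(h_o·2πr_oL) = 1/(26.7×2π×0.1532×1) = 0.03891 K/W
R_total = 7.942 K/W
Q = ΔT/R_total = 18/7.942

q′ ≈ 2.27 W/m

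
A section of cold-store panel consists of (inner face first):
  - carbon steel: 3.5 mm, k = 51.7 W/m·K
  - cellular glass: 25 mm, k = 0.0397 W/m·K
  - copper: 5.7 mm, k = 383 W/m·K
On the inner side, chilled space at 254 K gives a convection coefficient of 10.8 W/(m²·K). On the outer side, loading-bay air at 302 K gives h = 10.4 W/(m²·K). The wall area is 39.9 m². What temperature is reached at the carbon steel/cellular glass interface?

Treating each layer as a thermal resistance in series:
R_inner film = 1/(h_i·A) = 1/(10.8×39.9) = 0.002321 K/W
R_carbon steel = L/(kA) = 0.0035/(51.7×39.9) = 1.697×10^-6 K/W
R_cellular glass = L/(kA) = 0.025/(0.0397×39.9) = 0.01578 K/W
R_copper = L/(kA) = 0.0057/(383×39.9) = 3.73×10^-7 K/W
R_outer film = 1/(h_o·A) = 1/(10.4×39.9) = 0.00241 K/W
R_total = 0.02052 K/W;  Q = ΔT/R_total = 48/0.02052 = 2340 W
T_interface = T_inner + Q·ΣR(inner→interface) = 254 + 2340×0.002322

T ≈ 259 K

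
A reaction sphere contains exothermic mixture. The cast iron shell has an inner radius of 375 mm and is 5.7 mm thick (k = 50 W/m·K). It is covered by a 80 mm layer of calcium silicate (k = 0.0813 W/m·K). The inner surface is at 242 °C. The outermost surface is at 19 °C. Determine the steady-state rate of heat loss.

Radial (spherical) resistances in series:
R_cast iron shell = (1/0.375 − 1/0.3807)/(4π×50) = 6.354×10^-5 K/W
R_calcium silicate = (1/0.3807 − 1/0.4607)/(4π×0.0813) = 0.4465 K/W
R_total = 0.4465 K/W
Q = ΔT/R_total = 223/0.4465

Q ≈ 499 W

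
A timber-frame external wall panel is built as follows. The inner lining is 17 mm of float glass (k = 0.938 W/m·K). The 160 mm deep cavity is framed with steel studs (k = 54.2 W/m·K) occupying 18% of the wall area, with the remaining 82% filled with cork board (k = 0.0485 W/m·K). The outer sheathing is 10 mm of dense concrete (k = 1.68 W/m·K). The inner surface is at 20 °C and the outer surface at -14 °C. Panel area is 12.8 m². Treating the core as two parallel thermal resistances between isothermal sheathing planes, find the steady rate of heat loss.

Q ≈ 10800 W

Sheathing layers in series; stud and cavity paths in parallel between them.
R_inner = 0.017/(0.938×12.8) = 0.001416 K/W
R_stud  = 0.16/(54.2×0.18×12.8) = 0.001281 K/W
R_cav   = 0.16/(0.0485×0.82×12.8) = 0.3143 K/W
1/R_core = 1/R_stud + 1/R_cav → R_core = 0.001276 K/W
R_outer = 0.01/(1.68×12.8) = 4.65×10^-4 K/W
R_total = 0.003157 K/W
Q = ΔT/R_total = 34/0.003157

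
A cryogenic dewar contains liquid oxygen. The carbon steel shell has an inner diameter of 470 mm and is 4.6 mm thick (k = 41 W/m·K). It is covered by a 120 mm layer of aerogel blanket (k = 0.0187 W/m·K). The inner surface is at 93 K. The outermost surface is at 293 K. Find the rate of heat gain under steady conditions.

Each spherical layer contributes R = (1/r_i − 1/r_o)/(4πk):
R_carbon steel shell = (1/0.235 − 1/0.2396)/(4π×41) = 1.586×10^-4 K/W
R_aerogel blanket = (1/0.2396 − 1/0.3596)/(4π×0.0187) = 5.927 K/W
R_total = 5.927 K/W
Q = ΔT/R_total = 200/5.927

Q ≈ 33.7 W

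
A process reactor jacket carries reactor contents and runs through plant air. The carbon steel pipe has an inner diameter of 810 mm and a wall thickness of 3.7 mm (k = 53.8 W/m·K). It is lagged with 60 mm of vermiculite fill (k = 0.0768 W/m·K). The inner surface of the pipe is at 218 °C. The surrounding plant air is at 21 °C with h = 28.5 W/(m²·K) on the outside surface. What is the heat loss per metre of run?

q′ ≈ 666 W/m

For a radial system each layer contributes R = ln(r_out/r_in)/(2πkL); films add R = 1/(hA).
R_carbon steel pipe wall = ln(408.7/405)/(2π×53.8×1) = 2.69×10^-5 K/W
R_vermiculite fill = ln(468.7/408.7)/(2π×0.0768×1) = 0.2839 K/W
R_outer film = 1/(h_o·2πr_oL) = 1/(28.5×2π×0.4687×1) = 0.01191 K/W
R_total = 0.2958 K/W
Q = ΔT/R_total = 197/0.2958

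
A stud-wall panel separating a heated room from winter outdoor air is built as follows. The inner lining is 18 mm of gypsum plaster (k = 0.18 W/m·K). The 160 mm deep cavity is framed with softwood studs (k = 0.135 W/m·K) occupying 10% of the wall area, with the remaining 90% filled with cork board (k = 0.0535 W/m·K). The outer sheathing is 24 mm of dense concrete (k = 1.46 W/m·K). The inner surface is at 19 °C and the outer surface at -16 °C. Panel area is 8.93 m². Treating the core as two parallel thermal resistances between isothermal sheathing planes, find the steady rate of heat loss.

Q ≈ 115 W

Sheathing layers in series; stud and cavity paths in parallel between them.
R_inner = 0.018/(0.18×8.93) = 0.0112 K/W
R_stud  = 0.16/(0.135×0.1×8.93) = 1.327 K/W
R_cav   = 0.16/(0.0535×0.9×8.93) = 0.3721 K/W
1/R_core = 1/R_stud + 1/R_cav → R_core = 0.2906 K/W
R_outer = 0.024/(1.46×8.93) = 0.001841 K/W
R_total = 0.3037 K/W
Q = ΔT/R_total = 35/0.3037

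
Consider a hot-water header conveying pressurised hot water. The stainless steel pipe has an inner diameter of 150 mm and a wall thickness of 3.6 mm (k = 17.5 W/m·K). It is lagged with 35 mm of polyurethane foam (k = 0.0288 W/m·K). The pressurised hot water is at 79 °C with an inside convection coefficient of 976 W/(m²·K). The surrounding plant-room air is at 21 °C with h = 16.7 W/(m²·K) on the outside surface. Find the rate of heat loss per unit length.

Per-layer cylindrical resistances, series-summed:
R_inner film = 1/(h_i·2πr₁L) = 1/(976×2π×0.075×1) = 0.002174 K/W
R_stainless steel pipe wall = ln(78.6/75)/(2π×17.5×1) = 4.264×10^-4 K/W
R_polyurethane foam = ln(113.6/78.6)/(2π×0.0288×1) = 2.035 K/W
R_outer film = 1/(h_o·2πr_oL) = 1/(16.7×2π×0.1136×1) = 0.08389 K/W
R_total = 2.122 K/W
Q = ΔT/R_total = 58/2.122

q′ ≈ 27.3 W/m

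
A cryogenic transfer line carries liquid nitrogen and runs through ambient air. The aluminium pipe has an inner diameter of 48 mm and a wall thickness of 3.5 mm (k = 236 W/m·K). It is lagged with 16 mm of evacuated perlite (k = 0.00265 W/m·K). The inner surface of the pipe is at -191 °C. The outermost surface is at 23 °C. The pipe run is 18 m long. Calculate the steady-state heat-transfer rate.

Q ≈ 140 W

Radial resistances (cylindrical: R_cond = ln(r_o/r_i)/(2πkL), R_conv = 1/(h·2πrL)):
R_aluminium pipe wall = ln(27.5/24)/(2π×236×18) = 5.1×10^-6 K/W
R_evacuated perlite = ln(43.5/27.5)/(2π×0.00265×18) = 1.53 K/W
R_total = 1.53 K/W
Q = ΔT/R_total = 214/1.53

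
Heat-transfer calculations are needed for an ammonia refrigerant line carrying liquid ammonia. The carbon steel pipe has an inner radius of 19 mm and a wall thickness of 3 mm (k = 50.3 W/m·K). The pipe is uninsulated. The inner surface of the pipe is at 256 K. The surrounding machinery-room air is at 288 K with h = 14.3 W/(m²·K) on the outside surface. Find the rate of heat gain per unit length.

Radial resistances (cylindrical: R_cond = ln(r_o/r_i)/(2πkL), R_conv = 1/(h·2πrL)):
R_carbon steel pipe wall = ln(22/19)/(2π×50.3×1) = 4.639×10^-4 K/W
R_outer film = 1/(h_o·2πr_oL) = 1/(14.3×2π×0.022×1) = 0.5059 K/W
R_total = 0.5064 K/W
Q = ΔT/R_total = 32/0.5064

q′ ≈ 63.2 W/m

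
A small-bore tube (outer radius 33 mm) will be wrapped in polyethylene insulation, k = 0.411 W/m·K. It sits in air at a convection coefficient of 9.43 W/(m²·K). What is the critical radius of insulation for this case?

For a cylinder r_cr = k/h = 0.411/9.43
r_cr = 43.6 mm; since the bare radius (33 mm) is below r_cr, adding a thin layer of insulation will *increase* heat loss.

r_cr ≈ 43.6 mm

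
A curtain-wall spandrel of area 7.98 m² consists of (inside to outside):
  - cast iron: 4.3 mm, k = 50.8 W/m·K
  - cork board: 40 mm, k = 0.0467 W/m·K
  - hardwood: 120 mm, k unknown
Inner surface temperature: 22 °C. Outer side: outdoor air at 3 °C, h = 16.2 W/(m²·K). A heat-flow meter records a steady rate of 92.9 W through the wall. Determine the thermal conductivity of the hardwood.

Using the resistance-network approach (series):
R_cast iron = L/(kA) = 0.0043/(50.8×7.98) = 1.061×10^-5 K/W
R_cork board = L/(kA) = 0.04/(0.0467×7.98) = 0.1073 K/W
R_outer film = 1/(h_o·A) = 1/(16.2×7.98) = 0.007735 K/W
Sum of known resistances R_other = 0.1151 K/W
Total R = ΔT/Q = 19/92.9 = 0.2045 K/W
R_hardwood = R_total − R_other = 0.08944 K/W
k = L/(R·A) = 0.12/(0.08944×7.98)

k ≈ 0.168 W/(m·K)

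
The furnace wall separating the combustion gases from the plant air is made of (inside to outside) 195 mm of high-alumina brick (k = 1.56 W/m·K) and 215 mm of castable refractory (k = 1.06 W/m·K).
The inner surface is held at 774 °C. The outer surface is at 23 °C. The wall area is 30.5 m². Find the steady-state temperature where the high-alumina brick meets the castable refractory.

T ≈ 488 °C

Series thermal resistances:
R_high-alumina brick = L/(kA) = 0.195/(1.56×30.5) = 0.004098 K/W
R_castable refractory = L/(kA) = 0.215/(1.06×30.5) = 0.00665 K/W
R_total = 0.01075 K/W;  Q = ΔT/R_total = 751/0.01075 = 69870 W
T_interface = T_inner − Q·ΣR(inner→interface) = 774 − 69900×0.004098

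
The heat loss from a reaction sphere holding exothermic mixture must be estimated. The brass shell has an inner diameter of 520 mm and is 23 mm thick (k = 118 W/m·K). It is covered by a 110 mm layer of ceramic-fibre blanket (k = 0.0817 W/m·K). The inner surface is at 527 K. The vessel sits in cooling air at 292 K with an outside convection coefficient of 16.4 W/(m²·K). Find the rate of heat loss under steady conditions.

Q ≈ 236 W

Spherical conduction: R = (1/r_in − 1/r_out)/(4πk) per layer; series-sum.
R_brass shell = (1/0.26 − 1/0.283)/(4π×118) = 2.108×10^-4 K/W
R_ceramic-fibre blanket = (1/0.283 − 1/0.393)/(4π×0.0817) = 0.9633 K/W
R_outer film = 1/(h·4πr_o²) = 1/(16.4×4π×0.393²) = 0.03142 K/W
R_total = 0.995 K/W
Q = ΔT/R_total = 235/0.995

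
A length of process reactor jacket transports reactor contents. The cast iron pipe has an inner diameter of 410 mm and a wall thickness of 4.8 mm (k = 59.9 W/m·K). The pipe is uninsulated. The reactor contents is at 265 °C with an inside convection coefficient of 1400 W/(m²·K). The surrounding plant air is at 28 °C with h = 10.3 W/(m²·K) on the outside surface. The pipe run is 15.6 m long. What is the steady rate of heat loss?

For a radial system each layer contributes R = ln(r_out/r_in)/(2πkL); films add R = 1/(hA).
R_inner film = 1/(h_i·2πr₁L) = 1/(1400×2π×0.205×15.6) = 3.555×10^-5 K/W
R_cast iron pipe wall = ln(209.8/205)/(2π×59.9×15.6) = 3.942×10^-6 K/W
R_outer film = 1/(h_o·2πr_oL) = 1/(10.3×2π×0.2098×15.6) = 0.004721 K/W
R_total = 0.004761 K/W
Q = ΔT/R_total = 237/0.004761

Q ≈ 49800 W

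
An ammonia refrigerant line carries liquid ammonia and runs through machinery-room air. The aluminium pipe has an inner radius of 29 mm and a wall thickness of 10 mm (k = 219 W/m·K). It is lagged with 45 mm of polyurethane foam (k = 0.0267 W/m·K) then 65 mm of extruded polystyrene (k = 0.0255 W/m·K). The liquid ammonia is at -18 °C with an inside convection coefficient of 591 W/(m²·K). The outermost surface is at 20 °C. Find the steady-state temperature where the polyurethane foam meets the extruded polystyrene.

Treating each annulus and film as a series resistance:
R_inner film = 1/(h_i·2πr₁L) = 1/(591×2π×0.029×1) = 0.009286 K/W
R_aluminium pipe wall = ln(39/29)/(2π×219×1) = 2.153×10^-4 K/W
R_polyurethane foam = ln(84/39)/(2π×0.0267×1) = 4.574 K/W
R_extruded polystyrene = ln(149/84)/(2π×0.0255×1) = 3.577 K/W
R_total = 8.16 K/W
Q = ΔT/R_total = 38/8.16
Q = 4.66 W/m
T_interface = T_inner + Q·ΣR(inner→interface) = -18 + 4.66×4.583

T ≈ 3.34 °C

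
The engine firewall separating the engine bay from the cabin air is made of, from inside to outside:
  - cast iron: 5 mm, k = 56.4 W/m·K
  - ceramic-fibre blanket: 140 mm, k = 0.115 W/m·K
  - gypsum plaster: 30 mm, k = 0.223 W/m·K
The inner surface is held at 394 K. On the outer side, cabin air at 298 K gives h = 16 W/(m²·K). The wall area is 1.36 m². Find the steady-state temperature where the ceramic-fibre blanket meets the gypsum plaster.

T ≈ 311 K

Model the wall as resistances in series:
R_cast iron = L/(kA) = 0.005/(56.4×1.36) = 6.519×10^-5 K/W
R_ceramic-fibre blanket = L/(kA) = 0.14/(0.115×1.36) = 0.8951 K/W
R_gypsum plaster = L/(kA) = 0.03/(0.223×1.36) = 0.09892 K/W
R_outer film = 1/(h_o·A) = 1/(16×1.36) = 0.04596 K/W
R_total = 1.04 K/W;  Q = ΔT/R_total = 96/1.04 = 92.3 W
T_interface = T_inner − Q·ΣR(inner→interface) = 394 − 92.3×0.8952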